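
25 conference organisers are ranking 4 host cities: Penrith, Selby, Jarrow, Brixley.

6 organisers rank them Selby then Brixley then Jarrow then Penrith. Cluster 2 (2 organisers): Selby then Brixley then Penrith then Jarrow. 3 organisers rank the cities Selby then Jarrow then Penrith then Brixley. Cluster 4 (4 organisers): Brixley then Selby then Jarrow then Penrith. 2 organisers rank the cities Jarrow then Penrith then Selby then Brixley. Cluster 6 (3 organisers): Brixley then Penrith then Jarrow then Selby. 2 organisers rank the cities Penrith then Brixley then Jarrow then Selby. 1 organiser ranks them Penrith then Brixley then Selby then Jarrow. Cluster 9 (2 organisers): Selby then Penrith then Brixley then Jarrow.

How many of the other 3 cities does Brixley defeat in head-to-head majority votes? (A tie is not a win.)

Brixley against each rival (25 organisers):
Brixley vs Penrith: Brixley wins 15–10.
Brixley vs Selby: Brixley preferred on 4+3+2+1 = 10 ballots; Selby wins 15–10.
Brixley vs Jarrow: Brixley is ranked higher on 20 ballots, Jarrow on 5. Brixley wins 20–5.
Brixley beats Penrith, Jarrow; loses to Selby — 2 pairwise wins.

2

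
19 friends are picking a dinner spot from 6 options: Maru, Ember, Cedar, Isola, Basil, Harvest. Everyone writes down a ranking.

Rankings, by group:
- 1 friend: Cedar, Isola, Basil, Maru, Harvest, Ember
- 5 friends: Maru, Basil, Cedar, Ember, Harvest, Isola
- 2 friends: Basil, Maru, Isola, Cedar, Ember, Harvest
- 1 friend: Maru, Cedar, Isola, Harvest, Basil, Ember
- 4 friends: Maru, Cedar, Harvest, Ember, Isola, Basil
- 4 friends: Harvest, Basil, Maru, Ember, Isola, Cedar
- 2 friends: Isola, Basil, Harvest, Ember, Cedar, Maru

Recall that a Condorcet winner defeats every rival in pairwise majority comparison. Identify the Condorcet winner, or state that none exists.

Check each pair by majority over 19 ballots:
Maru vs Ember: Maru preferred on 1+5+2+1+4+4 = 17 ballots; Maru wins 17–2.
Maru vs Cedar: Maru preferred on 5+2+1+4+4 = 16 ballots; Maru wins 16–3.
Maru vs Isola: Maru is ranked higher on 5+2+1+4+4 = 16 ballots, Isola on 3. Maru wins 16–3.
Maru vs Basil: 5+1+4 = 10 for Maru, 9 for Basil — Maru by 10–9.
Maru vs Harvest: 13 to 6, Maru.
Ember vs Cedar: Ember is ranked higher on 4+2 = 6 ballots, Cedar on 13. Cedar wins 13–6.
Ember vs Isola: 5+4+4 = 13 for Ember, 6 for Isola — Ember by 13–6.
Ember vs Basil: 4 for Ember, 15 for Basil — Basil by 15–4.
Ember vs Harvest: 5+2 = 7 for Ember, 12 for Harvest — Harvest by 12–7.
Cedar vs Isola: 11 to 8, Cedar.
Cedar vs Basil: Cedar preferred on 1+1+4 = 6 ballots; Basil wins 13–6.
Cedar vs Harvest: Cedar is ranked higher on 1+5+2+1+4 = 13 ballots, Harvest on 6. Cedar wins 13–6.
Isola vs Basil: 1+1+4+2 = 8 for Isola, 11 for Basil — Basil by 11–8.
Isola vs Harvest: Isola preferred on 1+2+1+2 = 6 ballots; Harvest wins 13–6.
Basil vs Harvest: 10 to 9, Basil.
Maru beats each of Ember, Cedar, Isola, Basil, Harvest — Maru is the Condorcet winner.

Maru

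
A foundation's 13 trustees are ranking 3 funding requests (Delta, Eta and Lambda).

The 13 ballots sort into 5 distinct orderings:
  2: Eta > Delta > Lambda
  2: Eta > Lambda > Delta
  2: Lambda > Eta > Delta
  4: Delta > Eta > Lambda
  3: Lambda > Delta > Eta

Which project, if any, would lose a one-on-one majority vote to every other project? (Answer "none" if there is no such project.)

Head-to-head results (13 reviewers):
Delta vs Eta: Delta is ranked higher on 4+3 = 7 ballots, Eta on 6. Delta wins 7–6.
Delta vs Lambda: Delta is ranked higher on 2+4 = 6 ballots, Lambda on 7. Lambda wins 7–6.
Eta vs Lambda: Eta, 8–5.
Each project has at least one pairwise win (Delta beats Eta; Eta beats Lambda; Lambda beats Delta) — no Condorcet loser.

none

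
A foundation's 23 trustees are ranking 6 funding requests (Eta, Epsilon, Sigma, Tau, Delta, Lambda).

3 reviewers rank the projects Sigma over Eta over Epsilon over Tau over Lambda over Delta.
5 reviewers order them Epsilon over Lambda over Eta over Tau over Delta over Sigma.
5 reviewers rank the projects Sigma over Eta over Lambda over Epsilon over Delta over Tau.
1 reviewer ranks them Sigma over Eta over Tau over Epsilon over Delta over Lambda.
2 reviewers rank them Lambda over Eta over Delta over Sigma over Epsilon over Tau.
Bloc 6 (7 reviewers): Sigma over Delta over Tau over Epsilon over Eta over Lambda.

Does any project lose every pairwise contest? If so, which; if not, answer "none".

Tau

Pairwise majorities:
Eta vs Epsilon: 3+5+1+2 = 11 for Eta, 12 for Epsilon — Epsilon by 12–11.
Eta vs Sigma: Sigma wins 16–7.
Eta vs Tau: Eta preferred on 3+5+5+1+2 = 16 ballots; Eta wins 16–7.
Eta–Delta: Eta 16–7.
Eta vs Lambda: Eta, 16–7.
Epsilon vs Sigma: Epsilon is ranked higher on 5 ballots, Sigma on 18. Sigma wins 18–5.
Epsilon vs Tau: 3+5+5+2 = 15 for Epsilon, 8 for Tau — Epsilon by 15–8.
Epsilon–Delta: Epsilon 14–9.
Epsilon vs Lambda: 16 to 7, Epsilon.
Sigma vs Tau: Sigma, 18–5.
Sigma vs Delta: Sigma wins 16–7.
Sigma vs Lambda: Sigma, 16–7.
Tau vs Delta: Delta, 14–9.
Tau vs Lambda: 11 to 12, Lambda.
Delta vs Lambda: 1+7 = 8 for Delta, 15 for Lambda — Lambda by 15–8.
Only Tau has no wins; Tau is the Condorcet loser.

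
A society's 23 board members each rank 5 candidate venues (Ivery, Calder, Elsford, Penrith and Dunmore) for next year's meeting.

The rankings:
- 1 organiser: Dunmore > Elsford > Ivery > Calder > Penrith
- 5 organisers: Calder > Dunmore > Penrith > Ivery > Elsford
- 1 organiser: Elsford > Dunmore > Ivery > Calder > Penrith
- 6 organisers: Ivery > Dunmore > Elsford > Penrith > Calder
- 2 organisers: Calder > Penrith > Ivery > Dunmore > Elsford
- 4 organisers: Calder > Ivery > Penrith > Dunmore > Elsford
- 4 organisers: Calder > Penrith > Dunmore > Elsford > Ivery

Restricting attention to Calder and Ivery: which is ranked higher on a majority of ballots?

Calder

Ballots ranking Calder above Ivery: 5 + 2 + 4 + 4 = 15.
Ballots ranking Ivery above Calder: 23 − 15 = 8.
Calder wins the head-to-head 15–8.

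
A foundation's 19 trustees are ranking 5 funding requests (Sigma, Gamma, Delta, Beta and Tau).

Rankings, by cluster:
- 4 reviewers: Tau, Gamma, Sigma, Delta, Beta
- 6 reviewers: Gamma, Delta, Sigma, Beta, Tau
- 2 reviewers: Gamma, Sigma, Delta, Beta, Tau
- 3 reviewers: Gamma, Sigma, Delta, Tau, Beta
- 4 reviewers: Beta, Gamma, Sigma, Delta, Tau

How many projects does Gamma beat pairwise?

4

Gamma against each rival (19 reviewers):
Gamma–Sigma: Gamma 19–0.
Gamma vs Delta: 4+6+2+3+4 = 19 for Gamma, 0 for Delta — Gamma by 19–0.
Gamma–Beta: Gamma 15–4.
Gamma vs Tau: Gamma preferred on 6+2+3+4 = 15 ballots; Gamma wins 15–4.
Gamma beats Sigma, Delta, Beta, Tau — 4 pairwise wins.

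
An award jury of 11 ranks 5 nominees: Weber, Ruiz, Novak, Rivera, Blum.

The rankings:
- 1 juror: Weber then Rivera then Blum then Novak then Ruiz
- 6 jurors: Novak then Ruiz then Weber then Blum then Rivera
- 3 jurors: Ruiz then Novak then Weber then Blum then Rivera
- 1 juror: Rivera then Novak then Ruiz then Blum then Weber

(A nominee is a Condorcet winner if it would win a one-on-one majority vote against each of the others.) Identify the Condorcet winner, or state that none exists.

Head-to-head results (11 jurors):
Weber vs Ruiz: Ruiz wins 10–1.
Weber–Novak: Novak 10–1.
Weber–Rivera: Weber 10–1.
Weber–Blum: Weber 10–1.
Ruiz vs Novak: Novak, 8–3.
Ruiz vs Rivera: Ruiz wins 9–2.
Ruiz vs Blum: Ruiz, 10–1.
Novak vs Rivera: Novak, 9–2.
Novak vs Blum: Novak wins 10–1.
Rivera–Blum: Blum 9–2.
Only Novak has no losses; Novak is the Condorcet winner.

Novak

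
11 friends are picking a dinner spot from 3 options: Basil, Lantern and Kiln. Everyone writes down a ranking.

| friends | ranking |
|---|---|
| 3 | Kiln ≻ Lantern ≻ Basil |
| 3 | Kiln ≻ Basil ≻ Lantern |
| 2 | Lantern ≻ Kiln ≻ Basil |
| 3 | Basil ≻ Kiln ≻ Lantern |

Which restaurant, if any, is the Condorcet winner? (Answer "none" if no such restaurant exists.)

Kiln

Check each pair by majority over 11 ballots:
Basil vs Lantern: Basil, 6–5.
Basil–Kiln: Kiln 8–3.
Lantern vs Kiln: Kiln, 9–2.
Kiln beats each of Basil, Lantern — Kiln is the Condorcet winner.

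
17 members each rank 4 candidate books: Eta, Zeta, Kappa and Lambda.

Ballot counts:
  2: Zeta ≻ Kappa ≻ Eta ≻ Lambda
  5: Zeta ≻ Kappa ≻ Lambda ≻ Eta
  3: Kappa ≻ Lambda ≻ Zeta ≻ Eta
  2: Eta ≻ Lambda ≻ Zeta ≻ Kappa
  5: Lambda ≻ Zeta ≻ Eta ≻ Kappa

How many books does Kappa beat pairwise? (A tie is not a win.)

2

Kappa against each rival (17 members):
Kappa vs Eta: Kappa is ranked higher on 2+5+3 = 10 ballots, Eta on 7. Kappa wins 10–7.
Kappa vs Zeta: Zeta wins 14–3.
Kappa vs Lambda: 10 to 7, Kappa.
Kappa beats Eta, Lambda; loses to Zeta — 2 pairwise wins.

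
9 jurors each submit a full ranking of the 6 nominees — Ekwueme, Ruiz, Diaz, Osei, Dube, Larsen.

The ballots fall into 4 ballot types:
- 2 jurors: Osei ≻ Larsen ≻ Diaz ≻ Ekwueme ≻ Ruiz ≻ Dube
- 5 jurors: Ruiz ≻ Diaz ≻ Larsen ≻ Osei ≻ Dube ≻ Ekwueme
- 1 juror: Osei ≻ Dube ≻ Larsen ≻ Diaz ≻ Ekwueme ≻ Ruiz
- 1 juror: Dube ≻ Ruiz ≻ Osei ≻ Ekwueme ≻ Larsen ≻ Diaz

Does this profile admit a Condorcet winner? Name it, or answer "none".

Check each pair by majority over 9 ballots:
Ekwueme vs Ruiz: 2+1 = 3 for Ekwueme, 6 for Ruiz — Ruiz by 6–3.
Ekwueme vs Diaz: Ekwueme is ranked higher on 1 ballot, Diaz on 8. Diaz wins 8–1.
Ekwueme vs Osei: Ekwueme preferred on 0 ballots; Osei wins 9–0.
Ekwueme vs Dube: Dube, 7–2.
Ekwueme vs Larsen: 1 to 8, Larsen.
Ruiz vs Diaz: Ruiz preferred on 5+1 = 6 ballots; Ruiz wins 6–3.
Ruiz vs Osei: Ruiz wins 6–3.
Ruiz–Dube: Ruiz 7–2.
Ruiz–Larsen: Ruiz 6–3.
Diaz vs Osei: 5 for Diaz, 4 for Osei — Diaz by 5–4.
Diaz vs Dube: Diaz is ranked higher on 2+5 = 7 ballots, Dube on 2. Diaz wins 7–2.
Diaz–Larsen: Diaz 5–4.
Osei vs Dube: Osei, 8–1.
Osei vs Larsen: Osei preferred on 2+1+1 = 4 ballots; Larsen wins 5–4.
Dube vs Larsen: 2 to 7, Larsen.
Only Ruiz has no losses; Ruiz is the Condorcet winner.

Ruiz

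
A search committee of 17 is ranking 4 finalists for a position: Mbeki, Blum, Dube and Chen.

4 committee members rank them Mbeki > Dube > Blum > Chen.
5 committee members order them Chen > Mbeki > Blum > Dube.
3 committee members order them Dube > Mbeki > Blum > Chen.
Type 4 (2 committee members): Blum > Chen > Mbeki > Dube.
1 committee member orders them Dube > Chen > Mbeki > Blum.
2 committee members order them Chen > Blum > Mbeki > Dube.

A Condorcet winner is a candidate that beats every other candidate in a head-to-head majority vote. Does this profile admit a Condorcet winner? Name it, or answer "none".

Head-to-head results (17 committee members):
Mbeki vs Blum: 13 to 4, Mbeki.
Mbeki vs Dube: Mbeki preferred on 4+5+2+2 = 13 ballots; Mbeki wins 13–4.
Mbeki vs Chen: 4+3 = 7 for Mbeki, 10 for Chen — Chen by 10–7.
Blum vs Dube: 9 to 8, Blum.
Blum vs Chen: Blum preferred on 4+3+2 = 9 ballots; Blum wins 9–8.
Dube vs Chen: 8 to 9, Chen.
No candidate is unbeaten: Mbeki loses to Chen; Blum loses to Mbeki; Dube loses to Mbeki; Chen loses to Blum. In particular Mbeki > Blum > Chen > Mbeki is a majority cycle — no Condorcet winner exists.

none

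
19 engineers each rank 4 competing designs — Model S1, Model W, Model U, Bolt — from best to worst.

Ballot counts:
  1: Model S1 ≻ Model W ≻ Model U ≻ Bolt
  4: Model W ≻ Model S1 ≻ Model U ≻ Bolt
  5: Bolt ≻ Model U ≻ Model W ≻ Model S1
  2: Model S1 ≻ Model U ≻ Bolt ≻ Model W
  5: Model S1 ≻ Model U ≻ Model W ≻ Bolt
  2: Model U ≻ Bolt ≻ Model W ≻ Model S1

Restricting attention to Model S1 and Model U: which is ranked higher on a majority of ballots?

Model S1

Ballots ranking Model S1 above Model U: 1 + 4 + 2 + 5 = 12.
Ballots ranking Model U above Model S1: 19 − 12 = 7.
Model S1 wins the head-to-head 12–7.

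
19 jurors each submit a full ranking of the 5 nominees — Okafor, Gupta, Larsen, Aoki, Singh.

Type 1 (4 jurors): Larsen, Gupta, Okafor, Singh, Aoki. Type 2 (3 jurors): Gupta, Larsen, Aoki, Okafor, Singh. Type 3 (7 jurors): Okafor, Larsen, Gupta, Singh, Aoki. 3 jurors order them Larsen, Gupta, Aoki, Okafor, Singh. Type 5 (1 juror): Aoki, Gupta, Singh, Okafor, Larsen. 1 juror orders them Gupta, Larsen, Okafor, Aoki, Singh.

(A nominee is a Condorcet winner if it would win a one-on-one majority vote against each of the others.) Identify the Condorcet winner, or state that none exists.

Pairwise majorities:
Okafor vs Gupta: Okafor is ranked higher on 7 ballots, Gupta on 12. Gupta wins 12–7.
Okafor–Larsen: Larsen 11–8.
Okafor vs Aoki: Okafor preferred on 4+7+1 = 12 ballots; Okafor wins 12–7.
Okafor vs Singh: Okafor is ranked higher on 4+3+7+3+1 = 18 ballots, Singh on 1. Okafor wins 18–1.
Gupta vs Larsen: Gupta preferred on 3+1+1 = 5 ballots; Larsen wins 14–5.
Gupta vs Aoki: Gupta is ranked higher on 4+3+7+3+1 = 18 ballots, Aoki on 1. Gupta wins 18–1.
Gupta vs Singh: 19 to 0, Gupta.
Larsen vs Aoki: 4+3+7+3+1 = 18 for Larsen, 1 for Aoki — Larsen by 18–1.
Larsen vs Singh: 18 to 1, Larsen.
Aoki vs Singh: 8 to 11, Singh.
Larsen wins every pairwise contest, so Larsen is the Condorcet winner.

Larsen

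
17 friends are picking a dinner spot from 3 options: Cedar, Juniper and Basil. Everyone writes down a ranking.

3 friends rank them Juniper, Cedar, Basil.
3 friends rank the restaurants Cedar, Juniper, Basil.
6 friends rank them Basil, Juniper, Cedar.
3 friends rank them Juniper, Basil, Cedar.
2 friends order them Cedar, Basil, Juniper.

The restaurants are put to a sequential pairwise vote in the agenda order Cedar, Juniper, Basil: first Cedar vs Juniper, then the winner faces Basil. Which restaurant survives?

Juniper

Round 1: Cedar vs Juniper — 5–12, Juniper advances.
Round 2: Juniper vs Basil — 9–8, Juniper advances.
Juniper survives the agenda.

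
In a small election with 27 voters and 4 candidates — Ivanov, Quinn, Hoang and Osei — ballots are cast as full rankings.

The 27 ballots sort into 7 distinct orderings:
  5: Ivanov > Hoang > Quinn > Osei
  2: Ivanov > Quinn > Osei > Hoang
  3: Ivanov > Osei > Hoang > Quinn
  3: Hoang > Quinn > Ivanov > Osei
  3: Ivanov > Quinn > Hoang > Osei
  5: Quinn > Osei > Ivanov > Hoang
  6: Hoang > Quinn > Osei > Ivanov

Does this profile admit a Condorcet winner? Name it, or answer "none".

none

Check each pair by majority over 27 ballots:
Ivanov vs Quinn: Ivanov preferred on 5+2+3+3 = 13 ballots; Quinn wins 14–13.
Ivanov vs Hoang: 18 to 9, Ivanov.
Ivanov vs Osei: 5+2+3+3+3 = 16 for Ivanov, 11 for Osei — Ivanov by 16–11.
Quinn vs Hoang: Quinn preferred on 2+3+5 = 10 ballots; Hoang wins 17–10.
Quinn vs Osei: Quinn is ranked higher on 5+2+3+3+5+6 = 24 ballots, Osei on 3. Quinn wins 24–3.
Hoang vs Osei: Hoang preferred on 5+3+3+6 = 17 ballots; Hoang wins 17–10.
Each candidate drops at least one matchup (Ivanov loses to Quinn; Quinn loses to Hoang; Hoang loses to Ivanov; Osei loses to Ivanov); the cycle Ivanov beats Hoang beats Quinn beats Ivanov rules out a Condorcet winner.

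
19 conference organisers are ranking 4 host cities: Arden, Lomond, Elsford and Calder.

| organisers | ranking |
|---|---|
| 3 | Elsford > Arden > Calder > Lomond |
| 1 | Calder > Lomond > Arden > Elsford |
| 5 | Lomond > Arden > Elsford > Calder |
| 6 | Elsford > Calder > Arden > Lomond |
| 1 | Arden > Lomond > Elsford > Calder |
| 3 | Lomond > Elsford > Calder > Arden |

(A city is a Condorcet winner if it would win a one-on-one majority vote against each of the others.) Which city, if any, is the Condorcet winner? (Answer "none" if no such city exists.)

Pairwise majorities:
Arden vs Lomond: Arden is ranked higher on 3+6+1 = 10 ballots, Lomond on 9. Arden wins 10–9.
Arden vs Elsford: Arden is ranked higher on 1+5+1 = 7 ballots, Elsford on 12. Elsford wins 12–7.
Arden vs Calder: Arden is ranked higher on 3+5+1 = 9 ballots, Calder on 10. Calder wins 10–9.
Lomond vs Elsford: 1+5+1+3 = 10 for Lomond, 9 for Elsford — Lomond by 10–9.
Lomond vs Calder: 5+1+3 = 9 for Lomond, 10 for Calder — Calder by 10–9.
Elsford vs Calder: 3+5+6+1+3 = 18 for Elsford, 1 for Calder — Elsford by 18–1.
Each city drops at least one matchup (Arden loses to Elsford; Lomond loses to Arden; Elsford loses to Lomond; Calder loses to Elsford); the cycle Arden → Lomond → Elsford → Arden rules out a Condorcet winner.

none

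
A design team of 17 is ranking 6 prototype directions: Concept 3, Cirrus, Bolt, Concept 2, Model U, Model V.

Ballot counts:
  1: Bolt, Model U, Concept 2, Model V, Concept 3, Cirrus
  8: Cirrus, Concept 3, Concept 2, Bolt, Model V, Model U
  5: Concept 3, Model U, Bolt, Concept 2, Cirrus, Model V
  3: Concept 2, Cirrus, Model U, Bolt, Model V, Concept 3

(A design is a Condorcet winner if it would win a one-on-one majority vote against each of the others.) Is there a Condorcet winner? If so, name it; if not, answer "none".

none

Head-to-head results (17 engineers):
Concept 3 vs Cirrus: 1+5 = 6 for Concept 3, 11 for Cirrus — Cirrus by 11–6.
Concept 3 vs Bolt: Concept 3 is ranked higher on 8+5 = 13 ballots, Bolt on 4. Concept 3 wins 13–4.
Concept 3 vs Concept 2: Concept 3 wins 13–4.
Concept 3 vs Model U: 8+5 = 13 for Concept 3, 4 for Model U — Concept 3 by 13–4.
Concept 3 vs Model V: Concept 3 preferred on 8+5 = 13 ballots; Concept 3 wins 13–4.
Cirrus vs Bolt: Cirrus wins 11–6.
Cirrus vs Concept 2: Concept 2, 9–8.
Cirrus vs Model U: Cirrus, 11–6.
Cirrus vs Model V: Cirrus preferred on 8+5+3 = 16 ballots; Cirrus wins 16–1.
Bolt vs Concept 2: Bolt is ranked higher on 1+5 = 6 ballots, Concept 2 on 11. Concept 2 wins 11–6.
Bolt vs Model U: 1+8 = 9 for Bolt, 8 for Model U — Bolt by 9–8.
Bolt vs Model V: 1+8+5+3 = 17 for Bolt, 0 for Model V — Bolt by 17–0.
Concept 2 vs Model U: Concept 2 wins 11–6.
Concept 2–Model V: Concept 2 17–0.
Model U vs Model V: Model U preferred on 1+5+3 = 9 ballots; Model U wins 9–8.
No design is unbeaten: Concept 3 loses to Cirrus; Cirrus loses to Concept 2; Bolt loses to Concept 3; Concept 2 loses to Concept 3; Model U loses to Concept 3; Model V loses to Concept 3. In particular Concept 3 > Concept 2 > Cirrus > Concept 3 is a majority cycle — no Condorcet winner exists.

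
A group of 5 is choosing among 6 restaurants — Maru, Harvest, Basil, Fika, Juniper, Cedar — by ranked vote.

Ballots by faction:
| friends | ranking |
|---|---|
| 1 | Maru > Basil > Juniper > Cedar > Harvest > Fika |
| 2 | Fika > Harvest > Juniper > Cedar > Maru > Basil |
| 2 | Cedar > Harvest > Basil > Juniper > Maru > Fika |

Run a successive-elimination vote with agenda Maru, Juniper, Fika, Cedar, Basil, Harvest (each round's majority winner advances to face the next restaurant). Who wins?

Harvest

Round 1: Maru vs Juniper — 1–4, Juniper advances.
Round 2: Juniper vs Fika — 3–2, Juniper advances.
Round 3: Juniper vs Cedar — 3–2, Juniper advances.
Round 4: Juniper vs Basil — 2–3, Basil advances.
Round 5: Basil vs Harvest — 1–4, Harvest advances.
The agenda winner is Harvest.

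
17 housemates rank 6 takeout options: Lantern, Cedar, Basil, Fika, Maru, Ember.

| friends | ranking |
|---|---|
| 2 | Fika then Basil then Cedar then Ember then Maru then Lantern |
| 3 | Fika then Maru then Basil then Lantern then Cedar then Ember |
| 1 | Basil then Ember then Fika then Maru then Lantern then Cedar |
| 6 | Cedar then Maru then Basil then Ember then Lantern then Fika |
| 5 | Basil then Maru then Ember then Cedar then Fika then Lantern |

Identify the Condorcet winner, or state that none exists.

Maru

Pairwise majorities:
Lantern–Cedar: Cedar 13–4.
Lantern–Basil: Basil 17–0.
Lantern vs Fika: Fika, 11–6.
Lantern–Maru: Maru 17–0.
Lantern–Ember: Ember 14–3.
Cedar vs Basil: Basil wins 11–6.
Cedar–Fika: Cedar 11–6.
Cedar–Maru: Maru 9–8.
Cedar vs Ember: Cedar, 11–6.
Basil–Fika: Basil 12–5.
Basil vs Maru: Maru, 9–8.
Basil vs Ember: Basil wins 17–0.
Fika vs Maru: Maru, 11–6.
Fika vs Ember: Ember wins 12–5.
Maru–Ember: Maru 14–3.
Maru beats each of Lantern, Cedar, Basil, Fika, Ember — Maru is the Condorcet winner.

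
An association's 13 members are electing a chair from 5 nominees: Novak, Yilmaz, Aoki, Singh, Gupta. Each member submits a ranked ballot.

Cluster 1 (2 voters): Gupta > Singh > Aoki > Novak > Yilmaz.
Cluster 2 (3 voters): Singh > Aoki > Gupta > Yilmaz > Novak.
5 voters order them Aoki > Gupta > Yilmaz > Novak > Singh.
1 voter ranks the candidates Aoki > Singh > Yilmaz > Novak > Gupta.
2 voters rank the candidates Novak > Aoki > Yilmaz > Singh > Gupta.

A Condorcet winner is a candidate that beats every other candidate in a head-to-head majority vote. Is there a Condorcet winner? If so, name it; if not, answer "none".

Aoki

Check each pair by majority over 13 ballots:
Novak vs Yilmaz: Novak preferred on 2+2 = 4 ballots; Yilmaz wins 9–4.
Novak vs Aoki: 2 for Novak, 11 for Aoki — Aoki by 11–2.
Novak vs Singh: Novak is ranked higher on 5+2 = 7 ballots, Singh on 6. Novak wins 7–6.
Novak vs Gupta: 1+2 = 3 for Novak, 10 for Gupta — Gupta by 10–3.
Yilmaz vs Aoki: 0 for Yilmaz, 13 for Aoki — Aoki by 13–0.
Yilmaz vs Singh: Yilmaz is ranked higher on 5+2 = 7 ballots, Singh on 6. Yilmaz wins 7–6.
Yilmaz vs Gupta: Yilmaz preferred on 1+2 = 3 ballots; Gupta wins 10–3.
Aoki vs Singh: Aoki is ranked higher on 5+1+2 = 8 ballots, Singh on 5. Aoki wins 8–5.
Aoki vs Gupta: 11 to 2, Aoki.
Singh vs Gupta: Singh is ranked higher on 3+1+2 = 6 ballots, Gupta on 7. Gupta wins 7–6.
Aoki wins every pairwise contest, so Aoki is the Condorcet winner.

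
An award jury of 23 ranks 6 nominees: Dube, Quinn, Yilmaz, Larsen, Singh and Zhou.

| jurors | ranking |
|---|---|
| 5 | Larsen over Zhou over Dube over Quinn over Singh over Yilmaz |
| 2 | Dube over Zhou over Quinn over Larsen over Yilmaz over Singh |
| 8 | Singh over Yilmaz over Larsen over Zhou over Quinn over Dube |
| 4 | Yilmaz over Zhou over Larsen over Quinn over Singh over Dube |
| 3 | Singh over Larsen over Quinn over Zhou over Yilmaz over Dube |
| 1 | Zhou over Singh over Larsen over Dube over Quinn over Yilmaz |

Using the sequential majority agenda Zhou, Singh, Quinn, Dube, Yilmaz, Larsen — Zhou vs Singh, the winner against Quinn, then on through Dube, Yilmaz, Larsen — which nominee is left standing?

Round 1: Zhou vs Singh — 12–11, Zhou advances.
Round 2: Zhou vs Quinn — 20–3, Zhou advances.
Round 3: Zhou vs Dube — 21–2, Zhou advances.
Round 4: Zhou vs Yilmaz — 11–12, Yilmaz advances.
Round 5: Yilmaz vs Larsen — 12–11, Yilmaz advances.
The agenda winner is Yilmaz.

Yilmaz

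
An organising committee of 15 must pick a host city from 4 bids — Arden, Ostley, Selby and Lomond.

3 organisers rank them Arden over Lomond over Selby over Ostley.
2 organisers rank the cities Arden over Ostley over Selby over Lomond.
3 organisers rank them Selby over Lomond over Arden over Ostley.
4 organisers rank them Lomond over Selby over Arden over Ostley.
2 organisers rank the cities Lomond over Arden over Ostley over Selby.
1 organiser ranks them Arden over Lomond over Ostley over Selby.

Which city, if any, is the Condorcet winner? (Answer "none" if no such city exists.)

Head-to-head results (15 organisers):
Arden–Ostley: Arden 15–0.
Arden vs Selby: Arden wins 8–7.
Arden–Lomond: Lomond 9–6.
Ostley vs Selby: Selby, 10–5.
Ostley vs Lomond: Lomond wins 13–2.
Selby vs Lomond: Lomond, 10–5.
Only Lomond has no losses; Lomond is the Condorcet winner.

Lomond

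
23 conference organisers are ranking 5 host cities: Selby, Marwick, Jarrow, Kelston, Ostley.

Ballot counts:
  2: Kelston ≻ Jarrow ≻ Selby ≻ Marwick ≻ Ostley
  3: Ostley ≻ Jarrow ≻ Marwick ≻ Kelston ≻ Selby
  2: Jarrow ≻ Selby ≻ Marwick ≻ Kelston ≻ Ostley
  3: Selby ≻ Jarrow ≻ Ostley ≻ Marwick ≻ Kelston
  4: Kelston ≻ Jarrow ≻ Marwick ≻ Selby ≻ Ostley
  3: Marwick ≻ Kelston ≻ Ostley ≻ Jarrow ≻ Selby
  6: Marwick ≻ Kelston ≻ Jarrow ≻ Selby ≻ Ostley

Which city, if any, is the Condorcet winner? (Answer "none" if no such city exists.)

none

Head-to-head results (23 organisers):
Selby vs Marwick: Selby is ranked higher on 2+2+3 = 7 ballots, Marwick on 16. Marwick wins 16–7.
Selby vs Jarrow: Selby is ranked higher on 3 ballots, Jarrow on 20. Jarrow wins 20–3.
Selby vs Kelston: Selby preferred on 2+3 = 5 ballots; Kelston wins 18–5.
Selby vs Ostley: 17 to 6, Selby.
Marwick vs Jarrow: Marwick preferred on 3+6 = 9 ballots; Jarrow wins 14–9.
Marwick vs Kelston: Marwick preferred on 3+2+3+3+6 = 17 ballots; Marwick wins 17–6.
Marwick vs Ostley: Marwick preferred on 2+2+4+3+6 = 17 ballots; Marwick wins 17–6.
Jarrow vs Kelston: 3+2+3 = 8 for Jarrow, 15 for Kelston — Kelston by 15–8.
Jarrow vs Ostley: Jarrow preferred on 2+2+3+4+6 = 17 ballots; Jarrow wins 17–6.
Kelston vs Ostley: Kelston preferred on 2+2+4+3+6 = 17 ballots; Kelston wins 17–6.
No city is unbeaten: Selby loses to Marwick; Marwick loses to Jarrow; Jarrow loses to Kelston; Kelston loses to Marwick; Ostley loses to Selby. In particular Marwick > Kelston > Jarrow > Marwick is a majority cycle — no Condorcet winner exists.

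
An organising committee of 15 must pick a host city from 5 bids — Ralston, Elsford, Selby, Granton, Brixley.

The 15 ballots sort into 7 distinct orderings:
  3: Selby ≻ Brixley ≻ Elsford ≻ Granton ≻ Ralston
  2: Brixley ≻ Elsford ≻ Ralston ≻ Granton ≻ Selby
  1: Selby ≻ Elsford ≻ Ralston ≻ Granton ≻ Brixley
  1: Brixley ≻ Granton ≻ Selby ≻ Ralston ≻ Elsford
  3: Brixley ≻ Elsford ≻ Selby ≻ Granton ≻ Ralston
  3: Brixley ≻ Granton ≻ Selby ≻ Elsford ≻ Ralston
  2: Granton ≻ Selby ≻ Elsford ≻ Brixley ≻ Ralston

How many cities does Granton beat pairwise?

Granton against each rival (15 organisers):
Granton–Ralston: Granton 12–3.
Granton vs Elsford: Elsford, 9–6.
Granton vs Selby: Granton, 8–7.
Granton vs Brixley: Granton preferred on 1+2 = 3 ballots; Brixley wins 12–3.
Granton beats Ralston, Selby; loses to Elsford, Brixley — 2 pairwise wins.

2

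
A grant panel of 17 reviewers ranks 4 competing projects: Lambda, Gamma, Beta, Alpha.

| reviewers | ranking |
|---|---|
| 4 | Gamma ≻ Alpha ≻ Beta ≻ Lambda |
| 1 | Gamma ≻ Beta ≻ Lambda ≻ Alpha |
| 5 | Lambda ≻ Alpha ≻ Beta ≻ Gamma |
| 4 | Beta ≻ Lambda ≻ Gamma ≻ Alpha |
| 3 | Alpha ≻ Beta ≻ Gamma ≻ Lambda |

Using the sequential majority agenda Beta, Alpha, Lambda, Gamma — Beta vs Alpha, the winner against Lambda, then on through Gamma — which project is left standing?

Lambda

Round 1: Beta vs Alpha — 5–12, Alpha advances.
Round 2: Alpha vs Lambda — 7–10, Lambda advances.
Round 3: Lambda vs Gamma — 9–8, Lambda advances.
The agenda winner is Lambda.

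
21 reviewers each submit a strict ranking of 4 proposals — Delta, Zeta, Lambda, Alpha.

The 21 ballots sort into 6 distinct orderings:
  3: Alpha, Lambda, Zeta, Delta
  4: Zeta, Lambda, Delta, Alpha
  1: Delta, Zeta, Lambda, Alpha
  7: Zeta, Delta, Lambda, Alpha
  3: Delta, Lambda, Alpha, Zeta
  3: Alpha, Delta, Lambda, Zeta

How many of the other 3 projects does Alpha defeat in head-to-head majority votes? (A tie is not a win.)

0

Alpha against each rival (21 reviewers):
Alpha vs Delta: Delta wins 15–6.
Alpha vs Zeta: Zeta wins 12–9.
Alpha vs Lambda: 3+3 = 6 for Alpha, 15 for Lambda — Lambda by 15–6.
Alpha beats no one; loses to Delta, Zeta, Lambda — 0 pairwise wins.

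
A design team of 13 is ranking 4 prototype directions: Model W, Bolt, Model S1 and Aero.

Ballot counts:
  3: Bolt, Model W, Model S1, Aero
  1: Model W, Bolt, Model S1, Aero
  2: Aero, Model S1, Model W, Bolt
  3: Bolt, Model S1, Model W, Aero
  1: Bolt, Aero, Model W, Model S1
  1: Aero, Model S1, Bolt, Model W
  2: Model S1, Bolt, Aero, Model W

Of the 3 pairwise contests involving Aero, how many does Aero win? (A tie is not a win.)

0

Aero against each rival (13 engineers):
Aero vs Model W: 6 to 7, Model W.
Aero vs Bolt: 3 to 10, Bolt.
Aero–Model S1: Model S1 9–4.
Aero beats no one; loses to Model W, Bolt, Model S1 — 0 pairwise wins.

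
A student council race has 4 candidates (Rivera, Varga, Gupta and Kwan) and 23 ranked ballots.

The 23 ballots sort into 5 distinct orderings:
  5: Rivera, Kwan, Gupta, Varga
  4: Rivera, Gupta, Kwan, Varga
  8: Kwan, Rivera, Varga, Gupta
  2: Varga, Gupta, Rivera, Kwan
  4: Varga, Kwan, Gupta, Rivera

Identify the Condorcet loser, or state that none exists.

Head-to-head results (23 voters):
Rivera vs Varga: 5+4+8 = 17 for Rivera, 6 for Varga — Rivera by 17–6.
Rivera vs Gupta: 17 to 6, Rivera.
Rivera–Kwan: Kwan 12–11.
Varga vs Gupta: Varga, 14–9.
Varga vs Kwan: Kwan, 17–6.
Gupta vs Kwan: Gupta preferred on 4+2 = 6 ballots; Kwan wins 17–6.
Gupta is beaten in every head-to-head and is the Condorcet loser.

Gupta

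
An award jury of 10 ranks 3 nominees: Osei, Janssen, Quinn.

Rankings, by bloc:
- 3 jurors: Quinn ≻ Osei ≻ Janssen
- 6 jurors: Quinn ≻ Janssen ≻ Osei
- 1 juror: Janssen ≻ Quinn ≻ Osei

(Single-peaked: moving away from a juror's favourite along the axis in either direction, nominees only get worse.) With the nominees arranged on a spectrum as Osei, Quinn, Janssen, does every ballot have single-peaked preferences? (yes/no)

yes

Axis positions: Osei=1, Quinn=2, Janssen=3.
Bloc 1 (peak Quinn at position 2): ranking walks positions 2-1-3, expanding outward from the peak — single-peaked.
Bloc 2 (peak Quinn at position 2): ranking walks positions 2-3-1, expanding outward from the peak — single-peaked.
Bloc 3 (peak Janssen at position 3): ranking walks positions 3-2-1, expanding outward from the peak — single-peaked.
Every ranking is single-peaked on this axis.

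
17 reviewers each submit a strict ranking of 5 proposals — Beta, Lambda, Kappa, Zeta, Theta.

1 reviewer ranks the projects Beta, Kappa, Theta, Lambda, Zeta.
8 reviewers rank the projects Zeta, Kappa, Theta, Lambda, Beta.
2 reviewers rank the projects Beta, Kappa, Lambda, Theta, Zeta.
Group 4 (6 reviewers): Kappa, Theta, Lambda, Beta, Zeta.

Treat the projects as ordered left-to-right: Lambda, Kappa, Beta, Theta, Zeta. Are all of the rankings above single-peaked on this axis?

Axis positions: Lambda=1, Kappa=2, Beta=3, Theta=4, Zeta=5.
Group 1 (peak Beta at position 3): ranking walks positions 3-2-4-1-5, expanding outward from the peak — single-peaked.
Group 2: ranking walks positions 5-2-4-1-3; Kappa is ranked above Theta even though Theta lies between Kappa and the peak Zeta on the axis — preferences dip and rise again. Not single-peaked.
Group 3 (peak Beta at position 3): ranking walks positions 3-2-1-4-5, expanding outward from the peak — single-peaked.
Group 4: ranking walks positions 2-4-1-3-5; Theta is ranked above Beta even though Beta lies between Theta and the peak Kappa on the axis — preferences dip and rise again. Not single-peaked.
Group 2 violates single-peakedness, so the profile is not single-peaked on this axis.

no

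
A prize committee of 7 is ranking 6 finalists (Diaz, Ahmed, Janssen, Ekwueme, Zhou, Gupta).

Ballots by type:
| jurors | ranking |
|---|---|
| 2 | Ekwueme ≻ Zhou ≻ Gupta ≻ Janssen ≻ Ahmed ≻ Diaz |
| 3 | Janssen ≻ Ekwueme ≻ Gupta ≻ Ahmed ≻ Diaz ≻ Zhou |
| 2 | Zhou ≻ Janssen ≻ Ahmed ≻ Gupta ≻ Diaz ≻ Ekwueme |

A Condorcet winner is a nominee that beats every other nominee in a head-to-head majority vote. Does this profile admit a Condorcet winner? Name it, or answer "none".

none

Head-to-head results (7 jurors):
Diaz vs Ahmed: Ahmed wins 7–0.
Diaz–Janssen: Janssen 7–0.
Diaz vs Ekwueme: Ekwueme wins 5–2.
Diaz vs Zhou: 3 to 4, Zhou.
Diaz vs Gupta: Diaz is ranked higher on 0 ballots, Gupta on 7. Gupta wins 7–0.
Ahmed vs Janssen: Ahmed preferred on 0 ballots; Janssen wins 7–0.
Ahmed vs Ekwueme: Ekwueme wins 5–2.
Ahmed vs Zhou: 3 for Ahmed, 4 for Zhou — Zhou by 4–3.
Ahmed vs Gupta: Ahmed preferred on 2 ballots; Gupta wins 5–2.
Janssen vs Ekwueme: Janssen preferred on 3+2 = 5 ballots; Janssen wins 5–2.
Janssen vs Zhou: 3 for Janssen, 4 for Zhou — Zhou by 4–3.
Janssen vs Gupta: 3+2 = 5 for Janssen, 2 for Gupta — Janssen by 5–2.
Ekwueme–Zhou: Ekwueme 5–2.
Ekwueme–Gupta: Ekwueme 5–2.
Zhou vs Gupta: 4 to 3, Zhou.
Each nominee drops at least one matchup (Diaz loses to Ahmed; Ahmed loses to Janssen; Janssen loses to Zhou; Ekwueme loses to Janssen; Zhou loses to Ekwueme; Gupta loses to Janssen); the cycle Janssen beats Ekwueme beats Zhou beats Janssen rules out a Condorcet winner.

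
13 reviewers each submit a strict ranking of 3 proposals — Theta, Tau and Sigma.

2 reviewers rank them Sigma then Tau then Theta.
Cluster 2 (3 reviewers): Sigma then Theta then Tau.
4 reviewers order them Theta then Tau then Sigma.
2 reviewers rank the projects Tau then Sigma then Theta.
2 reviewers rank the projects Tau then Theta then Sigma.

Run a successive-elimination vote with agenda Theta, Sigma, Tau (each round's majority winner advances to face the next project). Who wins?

Round 1: Theta vs Sigma — 6–7, Sigma advances.
Round 2: Sigma vs Tau — 5–8, Tau advances.
The agenda winner is Tau.

Tau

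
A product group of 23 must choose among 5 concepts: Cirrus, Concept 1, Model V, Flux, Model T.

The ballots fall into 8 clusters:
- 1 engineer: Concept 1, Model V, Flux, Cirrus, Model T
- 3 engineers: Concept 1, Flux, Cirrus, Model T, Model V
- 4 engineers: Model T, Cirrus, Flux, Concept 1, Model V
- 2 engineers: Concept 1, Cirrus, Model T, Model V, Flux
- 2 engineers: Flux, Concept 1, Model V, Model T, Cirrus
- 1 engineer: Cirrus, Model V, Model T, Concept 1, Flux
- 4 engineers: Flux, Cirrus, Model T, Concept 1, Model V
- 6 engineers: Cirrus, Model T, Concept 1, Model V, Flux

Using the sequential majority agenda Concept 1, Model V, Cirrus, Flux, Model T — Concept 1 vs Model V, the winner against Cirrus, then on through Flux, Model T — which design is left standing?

Round 1: Concept 1 vs Model V — 22–1, Concept 1 advances.
Round 2: Concept 1 vs Cirrus — 8–15, Cirrus advances.
Round 3: Cirrus vs Flux — 13–10, Cirrus advances.
Round 4: Cirrus vs Model T — 17–6, Cirrus advances.
Cirrus survives the agenda.

Cirrus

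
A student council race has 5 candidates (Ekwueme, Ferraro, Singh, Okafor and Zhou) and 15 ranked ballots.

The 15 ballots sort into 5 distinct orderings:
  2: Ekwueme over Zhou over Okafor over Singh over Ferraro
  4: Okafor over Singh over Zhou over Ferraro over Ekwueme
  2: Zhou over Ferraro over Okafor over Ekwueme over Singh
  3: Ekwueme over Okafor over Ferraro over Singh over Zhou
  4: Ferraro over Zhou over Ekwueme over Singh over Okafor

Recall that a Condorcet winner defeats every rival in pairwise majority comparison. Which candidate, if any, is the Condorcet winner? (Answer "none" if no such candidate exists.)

Zhou

Check each pair by majority over 15 ballots:
Ekwueme vs Ferraro: Ferraro wins 10–5.
Ekwueme vs Singh: Ekwueme, 11–4.
Ekwueme–Okafor: Ekwueme 9–6.
Ekwueme vs Zhou: Zhou, 10–5.
Ferraro–Singh: Ferraro 9–6.
Ferraro–Okafor: Okafor 9–6.
Ferraro vs Zhou: Zhou wins 8–7.
Singh–Okafor: Okafor 11–4.
Singh vs Zhou: Zhou, 8–7.
Okafor vs Zhou: Zhou, 8–7.
Zhou beats each of Ekwueme, Ferraro, Singh, Okafor — Zhou is the Condorcet winner.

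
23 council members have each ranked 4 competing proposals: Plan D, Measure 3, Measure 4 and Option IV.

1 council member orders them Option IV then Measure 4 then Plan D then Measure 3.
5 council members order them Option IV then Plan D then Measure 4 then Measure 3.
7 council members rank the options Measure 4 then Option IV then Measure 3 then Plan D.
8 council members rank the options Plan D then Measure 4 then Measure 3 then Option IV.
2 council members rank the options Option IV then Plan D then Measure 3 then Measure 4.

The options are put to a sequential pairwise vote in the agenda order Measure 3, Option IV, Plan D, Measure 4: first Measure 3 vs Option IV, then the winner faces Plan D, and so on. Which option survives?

Measure 4

Round 1: Measure 3 vs Option IV — 8–15, Option IV advances.
Round 2: Option IV vs Plan D — 15–8, Option IV advances.
Round 3: Option IV vs Measure 4 — 8–15, Measure 4 advances.
The agenda winner is Measure 4.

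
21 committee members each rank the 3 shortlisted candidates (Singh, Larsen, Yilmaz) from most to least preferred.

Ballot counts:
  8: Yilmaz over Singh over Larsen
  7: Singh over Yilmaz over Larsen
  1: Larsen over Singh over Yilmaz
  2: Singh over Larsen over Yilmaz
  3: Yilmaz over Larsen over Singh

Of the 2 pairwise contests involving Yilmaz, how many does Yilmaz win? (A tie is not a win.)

2

Yilmaz against each rival (21 committee members):
Yilmaz vs Singh: Yilmaz wins 11–10.
Yilmaz vs Larsen: Yilmaz wins 18–3.
Yilmaz beats Singh, Larsen — 2 pairwise wins.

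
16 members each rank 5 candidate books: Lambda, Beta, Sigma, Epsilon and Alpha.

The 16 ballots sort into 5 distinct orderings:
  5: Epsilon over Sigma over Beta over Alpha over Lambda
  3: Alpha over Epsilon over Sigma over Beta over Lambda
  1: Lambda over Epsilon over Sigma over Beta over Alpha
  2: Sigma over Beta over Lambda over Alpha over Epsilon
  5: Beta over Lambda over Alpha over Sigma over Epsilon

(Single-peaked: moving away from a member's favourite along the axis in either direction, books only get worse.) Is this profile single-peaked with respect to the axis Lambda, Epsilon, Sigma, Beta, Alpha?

no

Axis positions: Lambda=1, Epsilon=2, Sigma=3, Beta=4, Alpha=5.
Bloc 1 (peak Epsilon at position 2): ranking walks positions 2-3-4-5-1, expanding outward from the peak — single-peaked.
Bloc 2: ranking walks positions 5-2-3-4-1; Epsilon is ranked above Beta even though Beta lies between Epsilon and the peak Alpha on the axis — preferences dip and rise again. Not single-peaked.
Bloc 3 (peak Lambda at position 1): ranking walks positions 1-2-3-4-5, expanding outward from the peak — single-peaked.
Bloc 4: ranking walks positions 3-4-1-5-2; Lambda is ranked above Epsilon even though Epsilon lies between Lambda and the peak Sigma on the axis — preferences dip and rise again. Not single-peaked.
Bloc 5: ranking walks positions 4-1-5-3-2; Lambda is ranked above Sigma even though Sigma lies between Lambda and the peak Beta on the axis — preferences dip and rise again. Not single-peaked.
Bloc 2 violates single-peakedness, so the profile is not single-peaked on this axis.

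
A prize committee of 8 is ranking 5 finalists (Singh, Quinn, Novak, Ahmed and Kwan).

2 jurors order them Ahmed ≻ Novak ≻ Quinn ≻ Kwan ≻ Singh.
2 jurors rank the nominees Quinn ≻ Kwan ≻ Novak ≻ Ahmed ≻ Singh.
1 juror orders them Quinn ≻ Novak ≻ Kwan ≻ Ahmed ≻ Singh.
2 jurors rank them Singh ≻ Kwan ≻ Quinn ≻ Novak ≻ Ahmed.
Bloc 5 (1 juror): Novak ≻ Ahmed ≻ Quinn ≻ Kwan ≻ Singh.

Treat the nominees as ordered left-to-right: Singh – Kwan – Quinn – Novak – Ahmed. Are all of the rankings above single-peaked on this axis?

Axis positions: Singh=1, Kwan=2, Quinn=3, Novak=4, Ahmed=5.
Bloc 1 (peak Ahmed at position 5): ranking walks positions 5-4-3-2-1, expanding outward from the peak — single-peaked.
Bloc 2 (peak Quinn at position 3): ranking walks positions 3-2-4-5-1, expanding outward from the peak — single-peaked.
Bloc 3 (peak Quinn at position 3): ranking walks positions 3-4-2-5-1, expanding outward from the peak — single-peaked.
Bloc 4 (peak Singh at position 1): ranking walks positions 1-2-3-4-5, expanding outward from the peak — single-peaked.
Bloc 5 (peak Novak at position 4): ranking walks positions 4-5-3-2-1, expanding outward from the peak — single-peaked.
Every ranking is single-peaked on this axis.

yes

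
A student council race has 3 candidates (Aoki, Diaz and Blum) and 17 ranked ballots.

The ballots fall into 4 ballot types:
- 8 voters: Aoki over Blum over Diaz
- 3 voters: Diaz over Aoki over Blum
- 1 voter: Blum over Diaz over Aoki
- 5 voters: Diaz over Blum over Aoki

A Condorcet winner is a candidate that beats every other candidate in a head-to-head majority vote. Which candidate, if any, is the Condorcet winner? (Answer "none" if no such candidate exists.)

Pairwise majorities:
Aoki vs Diaz: 8 to 9, Diaz.
Aoki vs Blum: Aoki preferred on 8+3 = 11 ballots; Aoki wins 11–6.
Diaz vs Blum: 8 to 9, Blum.
Every candidate loses at least once (Aoki loses to Diaz; Diaz loses to Blum; Blum loses to Aoki). The majority relation contains the cycle Aoki beats Blum beats Diaz beats Aoki, so there is no Condorcet winner.

none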